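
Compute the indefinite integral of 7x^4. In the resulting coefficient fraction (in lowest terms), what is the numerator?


Apply the power rule for integration:
integral of ax^n dx = a/(n+1) * x^(n+1) + C
integral of 7x^4 dx
= 7/5 * x^5 + C
The coefficient in lowest terms is 7/5, and its numerator is 7

7


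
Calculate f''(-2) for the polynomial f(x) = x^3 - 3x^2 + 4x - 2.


First derivative:
f'(x) = 3x^2 - 6x + 4
Second derivative:
f''(x) = 6x - 6
Substitute x = -2:
f''(-2) = 6 * (-2) - 6
= -12 - 6
= -18

-18


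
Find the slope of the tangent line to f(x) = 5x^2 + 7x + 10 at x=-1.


The slope of the tangent line equals f'(x) at the point.
f(x) = 5x^2 + 7x + 10
f'(x) = 10x + 7
At x = -1:
f'(-1) = 10 * (-1) + 7
= -10 + 7
= -3

-3


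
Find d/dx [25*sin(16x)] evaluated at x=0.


Apply the chain rule to differentiate 25*sin(16x):
d/dx [25*sin(16x)]
= 25 * cos(16x) * d/dx(16x)
= 25 * 16 * cos(16x)
= 400 * cos(16x)
Evaluate at x = 0:
= 400 * cos(0)
= 400 * 1
= 400

400


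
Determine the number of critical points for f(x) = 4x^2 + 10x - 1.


Find where f'(x) = 0:
f'(x) = 8x + 10
Set f'(x) = 0:
8x + 10 = 0
x = -10 / 8 = -5/4
This is a linear equation in x, so there is exactly one solution.
Number of critical points: 1

1


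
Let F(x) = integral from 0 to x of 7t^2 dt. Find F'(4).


By the Fundamental Theorem of Calculus (Part 1):
If F(x) = integral from 0 to x of f(t) dt, then F'(x) = f(x)
Here f(t) = 7t^2
So F'(x) = 7x^2
Evaluate at x = 4:
F'(4) = 7 * 4^2
= 7 * 16
= 112

112


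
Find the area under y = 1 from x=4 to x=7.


The area under a constant function y = 1 is a rectangle.
Width = 7 - 4 = 3
Height = 1
Area = width * height
= 3 * 1
= 3

3


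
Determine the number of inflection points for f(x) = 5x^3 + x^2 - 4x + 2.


Inflection points occur where f''(x) = 0 and concavity changes.
f(x) = 5x^3 + x^2 - 4x + 2
f'(x) = 15x^2 + 2x - 4
f''(x) = 30x + 2
Set f''(x) = 0:
30x + 2 = 0
x = -2 / 30 = -1/15
Since f''(x) is linear (degree 1), it changes sign at this point.
Therefore there is exactly 1 inflection point.

1


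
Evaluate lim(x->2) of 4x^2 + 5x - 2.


Since polynomials are continuous, we use direct substitution.
lim(x->2) of 4x^2 + 5x - 2
= 4 * 2^2 + 5 * 2 - 2
= 16 + 10 - 2
= 24

24


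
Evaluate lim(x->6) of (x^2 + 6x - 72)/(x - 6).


Direct substitution gives 0/0, so we factor the numerator.
Factor: (x^2 + 6x - 72) = (x - 6)(x + 12)
Cancel the common factor (x - 6):
(x^2 + 6x - 72)/(x - 6) = (x + 12)
Now substitute x = 6:
= (6) - (-12) = 18

18


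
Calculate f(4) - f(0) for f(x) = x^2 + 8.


Net change = f(b) - f(a)
f(x) = x^2 + 8
Compute f(4):
f(4) = 1 * 4^2 + 0 * 4 + 8
= 16 + 0 + 8
= 24
Compute f(0):
f(0) = 1 * 0^2 + 0 * 0 + 8
= 0 + 0 + 8
= 8
Net change = 24 - 8 = 16

16


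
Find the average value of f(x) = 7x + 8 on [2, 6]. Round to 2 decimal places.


Average value = 1/(b-a) * integral from a to b of f(x) dx
First compute the integral of 7x + 8:
F(x) = (7/2)x^2 + 8x
F(6) = 7/2 * 36 + 8 * 6 = 174
F(2) = 7/2 * 4 + 8 * 2 = 30
Integral = 174 - 30 = 144
Average = 144 / (6 - 2) = 144 / 4
= 36 = 36.00

36.00


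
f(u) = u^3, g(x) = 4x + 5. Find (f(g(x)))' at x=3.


Using the chain rule: (f(g(x)))' = f'(g(x)) * g'(x)
First, find g(3):
g(3) = 4 * 3 + 5 = 17
Next, f'(u) = 3u^2
And g'(x) = 4
So f'(g(3)) * g'(3)
= 3 * 17^2 * 4
= 3 * 289 * 4
= 3468

3468


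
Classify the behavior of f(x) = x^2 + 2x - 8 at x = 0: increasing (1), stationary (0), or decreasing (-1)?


Compute f'(x) to determine behavior:
f'(x) = 2x + 2
f'(0) = 2 * 0 + 2
= 0 + 2
= 2
Since f'(0) > 0, the function is increasing (1)

1


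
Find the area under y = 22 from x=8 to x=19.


The area under a constant function y = 22 is a rectangle.
Width = 19 - 8 = 11
Height = 22
Area = width * height
= 11 * 22
= 242

242


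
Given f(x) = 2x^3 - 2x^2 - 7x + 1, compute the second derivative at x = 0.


First derivative:
f'(x) = 6x^2 - 4x - 7
Second derivative:
f''(x) = 12x - 4
Substitute x = 0:
f''(0) = 12 * 0 - 4
= 0 - 4
= -4

-4


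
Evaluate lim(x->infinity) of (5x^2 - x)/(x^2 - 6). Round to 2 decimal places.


For limits at infinity with equal-degree polynomials,
we compare leading coefficients.
Numerator leading term: 5x^2
Denominator leading term: x^2
Divide both by x^2:
lim = (5 - 1/x) / (1 - 6/x^2)
As x -> infinity, the 1/x and 1/x^2 terms vanish:
= 5/1 = 5 = 5.00

5.00


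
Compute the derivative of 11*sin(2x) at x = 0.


Apply the chain rule to differentiate 11*sin(2x):
d/dx [11*sin(2x)]
= 11 * cos(2x) * d/dx(2x)
= 11 * 2 * cos(2x)
= 22 * cos(2x)
Evaluate at x = 0:
= 22 * cos(0)
= 22 * 1
= 22

22


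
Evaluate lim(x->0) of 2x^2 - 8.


Since polynomials are continuous, we use direct substitution.
lim(x->0) of 2x^2 - 8
= 2 * 0^2 + 0 * 0 - 8
= 0 + 0 - 8
= -8

-8


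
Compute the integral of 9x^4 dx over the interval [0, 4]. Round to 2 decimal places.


Find the antiderivative of 9x^4:
F(x) = 9/5 * x^5
Apply the Fundamental Theorem of Calculus:
F(4) - F(0)
= 9/5 * 4^5 - 9/5 * 0^5
= 9/5 * (1024 - 0)
= 9/5 * 1024
= 9216/5 = 1843.20

1843.20


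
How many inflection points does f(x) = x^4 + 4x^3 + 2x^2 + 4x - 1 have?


Inflection points occur where f''(x) = 0 and concavity changes.
f(x) = x^4 + 4x^3 + 2x^2 + 4x - 1
f'(x) = 4x^3 + 12x^2 + 4x + 4
f''(x) = 12x^2 + 24x + 4
This is a quadratic in x. Use the discriminant to count real roots.
Discriminant = (24)^2 - 4 * 12 * 4
= 576 - 192
= 384
Since discriminant > 0, f''(x) = 0 has 2 distinct real solutions.
A quadratic with two distinct real roots changes sign at each root, so concavity changes at both.
Number of inflection points: 2

2


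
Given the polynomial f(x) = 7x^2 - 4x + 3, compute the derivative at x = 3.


Differentiate term by term using power and sum rules:
f(x) = 7x^2 - 4x + 3
f'(x) = 14x - 4
Substitute x = 3:
f'(3) = 14 * 3 - 4
= 42 - 4
= 38

38


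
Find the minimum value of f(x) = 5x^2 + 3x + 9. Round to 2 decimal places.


For a quadratic f(x) = ax^2 + bx + c with a > 0, the minimum is at the vertex.
Vertex x-coordinate: x = -b/(2a)
x = -(3) / (2 * 5)
x = -3/10
Substitute back to find the minimum value:
f(-3/10) = 5 * (-3/10)^2 + 3 * (-3/10) + 9
= 9/20 - 9/10 + 9
= 171/20 = 8.55

8.55


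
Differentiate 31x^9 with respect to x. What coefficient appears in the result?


We apply the power rule: d/dx [ax^n] = a*n * x^(n-1)
d/dx [31x^9]
= 31 * 9 * x^(9-1)
= 279x^8
The coefficient is 279

279


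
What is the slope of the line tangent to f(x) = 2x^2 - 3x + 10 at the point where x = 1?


The slope of the tangent line equals f'(x) at the point.
f(x) = 2x^2 - 3x + 10
f'(x) = 4x - 3
At x = 1:
f'(1) = 4 * 1 - 3
= 4 - 3
= 1

1


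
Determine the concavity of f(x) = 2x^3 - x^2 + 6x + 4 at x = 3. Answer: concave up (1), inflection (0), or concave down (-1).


Concavity is determined by the sign of f''(x).
f(x) = 2x^3 - x^2 + 6x + 4
f'(x) = 6x^2 - 2x + 6
f''(x) = 12x - 2
f''(3) = 12 * 3 - 2
= 36 - 2
= 34
Since f''(3) > 0, the function is concave up (1)

1


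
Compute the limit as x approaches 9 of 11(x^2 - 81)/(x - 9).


Direct substitution gives 0/0, so we factor the numerator.
Factor: 11(x^2 - 81) = 11 * (x - 9)(x + 9)
Cancel the common factor (x - 9):
11(x^2 - 81)/(x - 9) = 11 * (x + 9)
Now substitute x = 9:
= 11 * (9 + 9) = 198

198


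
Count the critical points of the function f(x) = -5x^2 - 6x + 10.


Find where f'(x) = 0:
f'(x) = -10x - 6
Set f'(x) = 0:
-10x - 6 = 0
x = 6 / (-10) = -3/5
This is a linear equation in x, so there is exactly one solution.
Number of critical points: 1

1


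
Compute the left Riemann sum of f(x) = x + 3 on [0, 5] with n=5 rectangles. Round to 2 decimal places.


Left Riemann sum uses left endpoints of each subinterval.
Interval: [0, 5], n = 5
dx = (5 - 0) / 5 = 1
Left endpoints: [0, 1, 2, 3, 4]
f values: [3, 4, 5, 6, 7]
Sum = dx * (sum of f values)
= 1 * 25
= 25 = 25.00

25.00


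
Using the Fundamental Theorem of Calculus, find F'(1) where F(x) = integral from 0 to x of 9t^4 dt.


By the Fundamental Theorem of Calculus (Part 1):
If F(x) = integral from 0 to x of f(t) dt, then F'(x) = f(x)
Here f(t) = 9t^4
So F'(x) = 9x^4
Evaluate at x = 1:
F'(1) = 9 * 1^4
= 9 * 1
= 9

9


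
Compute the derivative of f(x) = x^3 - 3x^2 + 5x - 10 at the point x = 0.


Differentiate f(x) = x^3 - 3x^2 + 5x - 10 term by term:
f'(x) = 3x^2 - 6x + 5
Substitute x = 0:
f'(0) = 3 * 0^2 - 6 * 0 + 5
= 0 + 0 + 5
= 5

5


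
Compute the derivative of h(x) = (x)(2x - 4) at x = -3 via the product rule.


Let u(x) = x and v(x) = 2x - 4
u'(x) = 1
v'(x) = 2
Product rule: h'(x) = u'(x)*v(x) + u(x)*v'(x)
= 1 * (2x - 4) + (x) * 2
At x = -3:
u(-3) = 1 * (-3) + 0 = -3
v(-3) = 2 * (-3) - 4 = -10
h'(-3) = 1 * (-10) + (-3) * 2
= -10 - 6
= -16

-16


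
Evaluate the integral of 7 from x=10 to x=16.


The integral of a constant k over [a, b] equals k * (b - a).
integral from 10 to 16 of 7 dx
= 7 * (16 - 10)
= 7 * 6
= 42

42


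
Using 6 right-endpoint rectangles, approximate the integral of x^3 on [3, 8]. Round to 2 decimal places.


Right Riemann sum uses right endpoints of each subinterval.
Interval: [3, 8], n = 6
dx = (8 - 3) / 6 = 5/6
Right endpoints: [23/6, 14/3, 11/2, 19/3, 43/6, 8]
f values: [12167/216, 2744/27, 1331/8, 6859/27, 79507/216, 512]
Sum = dx * (sum of f values)
= 5/6 * 35003/24
= 175015/144 ≈ 1215.38

1215.38


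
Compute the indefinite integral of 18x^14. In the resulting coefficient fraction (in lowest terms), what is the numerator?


Apply the power rule for integration:
integral of ax^n dx = a/(n+1) * x^(n+1) + C
integral of 18x^14 dx
= 18/15 * x^15 + C
= 6/5 * x^15 + C
The coefficient in lowest terms is 6/5, and its numerator is 6

6


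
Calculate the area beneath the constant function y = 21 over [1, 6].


The area under a constant function y = 21 is a rectangle.
Width = 6 - 1 = 5
Height = 21
Area = width * height
= 5 * 21
= 105

105


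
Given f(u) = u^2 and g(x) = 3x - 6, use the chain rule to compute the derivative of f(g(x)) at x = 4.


Using the chain rule: (f(g(x)))' = f'(g(x)) * g'(x)
First, find g(4):
g(4) = 3 * 4 - 6 = 6
Next, f'(u) = 2u
And g'(x) = 3
So f'(g(4)) * g'(4)
= 2 * 6 * 3
= 36

36


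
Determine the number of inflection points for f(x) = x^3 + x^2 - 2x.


Inflection points occur where f''(x) = 0 and concavity changes.
f(x) = x^3 + x^2 - 2x
f'(x) = 3x^2 + 2x - 2
f''(x) = 6x + 2
Set f''(x) = 0:
6x + 2 = 0
x = -2 / 6 = -1/3
Since f''(x) is linear (degree 1), it changes sign at this point.
Therefore there is exactly 1 inflection point.

1


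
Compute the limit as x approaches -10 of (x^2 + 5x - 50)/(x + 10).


Direct substitution gives 0/0, so we factor the numerator.
Factor: (x^2 + 5x - 50) = (x + 10)(x - 5)
Cancel the common factor (x + 10):
(x^2 + 5x - 50)/(x + 10) = (x - 5)
Now substitute x = -10:
= (-10) - (5) = -15

-15


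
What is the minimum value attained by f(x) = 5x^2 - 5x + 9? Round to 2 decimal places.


For a quadratic f(x) = ax^2 + bx + c with a > 0, the minimum is at the vertex.
Vertex x-coordinate: x = -b/(2a)
x = -(-5) / (2 * 5)
x = 5/10 = 1/2
Substitute back to find the minimum value:
f(1/2) = 5 * (1/2)^2 - 5 * (1/2) + 9
= 5/4 - 5/2 + 9
= 31/4 = 7.75

7.75


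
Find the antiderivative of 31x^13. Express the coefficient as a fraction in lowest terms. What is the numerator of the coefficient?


Apply the power rule for integration:
integral of ax^n dx = a/(n+1) * x^(n+1) + C
integral of 31x^13 dx
= 31/14 * x^14 + C
The coefficient in lowest terms is 31/14, and its numerator is 31

31


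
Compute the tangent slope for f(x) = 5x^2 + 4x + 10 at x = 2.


The slope of the tangent line equals f'(x) at the point.
f(x) = 5x^2 + 4x + 10
f'(x) = 10x + 4
At x = 2:
f'(2) = 10 * 2 + 4
= 20 + 4
= 24

24


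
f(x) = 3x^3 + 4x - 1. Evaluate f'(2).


Differentiate f(x) = 3x^3 + 4x - 1 term by term:
f'(x) = 9x^2 + 4
Substitute x = 2:
f'(2) = 9 * 2^2 + 0 * 2 + 4
= 36 + 0 + 4
= 40

40


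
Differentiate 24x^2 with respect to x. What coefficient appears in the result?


We apply the power rule: d/dx [ax^n] = a*n * x^(n-1)
d/dx [24x^2]
= 24 * 2 * x^(2-1)
= 48x
The coefficient is 48

48


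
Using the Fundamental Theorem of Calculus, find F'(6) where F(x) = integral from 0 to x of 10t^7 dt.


By the Fundamental Theorem of Calculus (Part 1):
If F(x) = integral from 0 to x of f(t) dt, then F'(x) = f(x)
Here f(t) = 10t^7
So F'(x) = 10x^7
Evaluate at x = 6:
F'(6) = 10 * 6^7
= 10 * 279936
= 2799360

2799360


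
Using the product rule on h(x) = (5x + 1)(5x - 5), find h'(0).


Let u(x) = 5x + 1 and v(x) = 5x - 5
u'(x) = 5
v'(x) = 5
Product rule: h'(x) = u'(x)*v(x) + u(x)*v'(x)
= 5 * (5x - 5) + (5x + 1) * 5
At x = 0:
u(0) = 5 * 0 + 1 = 1
v(0) = 5 * 0 - 5 = -5
h'(0) = 5 * (-5) + 1 * 5
= -25 + 5
= -20

-20


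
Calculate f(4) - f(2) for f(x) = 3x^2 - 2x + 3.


Net change = f(b) - f(a)
f(x) = 3x^2 - 2x + 3
Compute f(4):
f(4) = 3 * 4^2 - 2 * 4 + 3
= 48 - 8 + 3
= 43
Compute f(2):
f(2) = 3 * 2^2 - 2 * 2 + 3
= 12 - 4 + 3
= 11
Net change = 43 - 11 = 32

32


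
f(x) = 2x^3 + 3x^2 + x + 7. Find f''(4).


First derivative:
f'(x) = 6x^2 + 6x + 1
Second derivative:
f''(x) = 12x + 6
Substitute x = 4:
f''(4) = 12 * 4 + 6
= 48 + 6
= 54

54


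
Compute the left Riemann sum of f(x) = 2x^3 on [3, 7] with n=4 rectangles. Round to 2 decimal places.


Left Riemann sum uses left endpoints of each subinterval.
Interval: [3, 7], n = 4
dx = (7 - 3) / 4 = 1
Left endpoints: [3, 4, 5, 6]
f values: [54, 128, 250, 432]
Sum = dx * (sum of f values)
= 1 * 864
= 864 = 864.00

864.00


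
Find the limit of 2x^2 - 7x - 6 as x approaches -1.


Since polynomials are continuous, we use direct substitution.
lim(x->-1) of 2x^2 - 7x - 6
= 2 * (-1)^2 - 7 * (-1) - 6
= 2 + 7 - 6
= 3

3


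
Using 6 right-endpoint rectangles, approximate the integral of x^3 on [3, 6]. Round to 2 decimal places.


Right Riemann sum uses right endpoints of each subinterval.
Interval: [3, 6], n = 6
dx = (6 - 3) / 6 = 1/2
Right endpoints: [7/2, 4, 9/2, 5, 11/2, 6]
f values: [343/8, 64, 729/8, 125, 1331/8, 216]
Sum = dx * (sum of f values)
= 1/2 * 5643/8
= 5643/16 ≈ 352.69

352.69


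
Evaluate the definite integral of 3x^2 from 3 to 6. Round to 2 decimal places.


Find the antiderivative of 3x^2:
F(x) = 3/3 * x^3
Apply the Fundamental Theorem of Calculus:
F(6) - F(3)
= 3/3 * 6^3 - 3/3 * 3^3
= 3/3 * (216 - 27)
= 3/3 * 189
= 189 = 189.00

189.00


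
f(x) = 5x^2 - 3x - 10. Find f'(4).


Differentiate term by term using power and sum rules:
f(x) = 5x^2 - 3x - 10
f'(x) = 10x - 3
Substitute x = 4:
f'(4) = 10 * 4 - 3
= 40 - 3
= 37

37


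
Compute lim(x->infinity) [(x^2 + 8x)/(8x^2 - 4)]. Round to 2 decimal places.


For limits at infinity with equal-degree polynomials,
we compare leading coefficients.
Numerator leading term: x^2
Denominator leading term: 8x^2
Divide both by x^2:
lim = (1 + 8/x) / (8 - 4/x^2)
As x -> infinity, the 1/x and 1/x^2 terms vanish:
= 1/8 ≈ 0.13

0.13


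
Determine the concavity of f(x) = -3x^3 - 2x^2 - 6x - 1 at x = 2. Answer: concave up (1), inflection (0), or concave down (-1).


Concavity is determined by the sign of f''(x).
f(x) = -3x^3 - 2x^2 - 6x - 1
f'(x) = -9x^2 - 4x - 6
f''(x) = -18x - 4
f''(2) = -18 * 2 - 4
= -36 - 4
= -40
Since f''(2) < 0, the function is concave down (-1)

-1


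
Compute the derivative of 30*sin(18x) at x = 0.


Apply the chain rule to differentiate 30*sin(18x):
d/dx [30*sin(18x)]
= 30 * cos(18x) * d/dx(18x)
= 30 * 18 * cos(18x)
= 540 * cos(18x)
Evaluate at x = 0:
= 540 * cos(0)
= 540 * 1
= 540

540


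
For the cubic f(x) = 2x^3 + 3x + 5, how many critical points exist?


Find where f'(x) = 0:
f(x) = 2x^3 + 3x + 5
f'(x) = 6x^2 + 3
This is a quadratic in x. Use the discriminant to count real roots.
Discriminant = (0)^2 - 4 * 6 * 3
= 0 - 72
= -72
Since discriminant < 0, f'(x) = 0 has no real solutions.
Number of critical points: 0

0


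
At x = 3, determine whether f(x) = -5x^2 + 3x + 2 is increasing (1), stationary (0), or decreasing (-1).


Compute f'(x) to determine behavior:
f'(x) = -10x + 3
f'(3) = -10 * 3 + 3
= -30 + 3
= -27
Since f'(3) < 0, the function is decreasing (-1)

-1


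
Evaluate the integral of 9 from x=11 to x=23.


The integral of a constant k over [a, b] equals k * (b - a).
integral from 11 to 23 of 9 dx
= 9 * (23 - 11)
= 9 * 12
= 108

108


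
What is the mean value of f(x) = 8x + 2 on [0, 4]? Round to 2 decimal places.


Average value = 1/(b-a) * integral from a to b of f(x) dx
First compute the integral of 8x + 2:
F(x) = 4x^2 + 2x
F(4) = 4 * 16 + 2 * 4 = 72
F(0) = 4 * 0 + 2 * 0 = 0
Integral = 72 - 0 = 72
Average = 72 / (4 - 0) = 72 / 4
= 18 = 18.00

18.00


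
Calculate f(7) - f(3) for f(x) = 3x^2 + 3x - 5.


Net change = f(b) - f(a)
f(x) = 3x^2 + 3x - 5
Compute f(7):
f(7) = 3 * 7^2 + 3 * 7 - 5
= 147 + 21 - 5
= 163
Compute f(3):
f(3) = 3 * 3^2 + 3 * 3 - 5
= 27 + 9 - 5
= 31
Net change = 163 - 31 = 132

132


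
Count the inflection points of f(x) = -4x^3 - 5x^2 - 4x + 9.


Inflection points occur where f''(x) = 0 and concavity changes.
f(x) = -4x^3 - 5x^2 - 4x + 9
f'(x) = -12x^2 - 10x - 4
f''(x) = -24x - 10
Set f''(x) = 0:
-24x - 10 = 0
x = 10 / (-24) = -5/12
Since f''(x) is linear (degree 1), it changes sign at this point.
Therefore there is exactly 1 inflection point.

1


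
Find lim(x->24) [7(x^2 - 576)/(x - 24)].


Direct substitution gives 0/0, so we factor the numerator.
Factor: 7(x^2 - 576) = 7 * (x - 24)(x + 24)
Cancel the common factor (x - 24):
7(x^2 - 576)/(x - 24) = 7 * (x + 24)
Now substitute x = 24:
= 7 * (24 + 24) = 336

336


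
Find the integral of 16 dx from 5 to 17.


The integral of a constant k over [a, b] equals k * (b - a).
integral from 5 to 17 of 16 dx
= 16 * (17 - 5)
= 16 * 12
= 192

192


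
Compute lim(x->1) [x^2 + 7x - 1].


Since polynomials are continuous, we use direct substitution.
lim(x->1) of x^2 + 7x - 1
= 1 * 1^2 + 7 * 1 - 1
= 1 + 7 - 1
= 7

7


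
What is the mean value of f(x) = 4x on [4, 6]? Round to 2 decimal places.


Average value = 1/(b-a) * integral from a to b of f(x) dx
First compute the integral of 4x:
F(x) = 2x^2
F(6) = 2 * 36 + 0 * 6 = 72
F(4) = 2 * 16 + 0 * 4 = 32
Integral = 72 - 32 = 40
Average = 40 / (6 - 4) = 40 / 2
= 20 = 20.00

20.00


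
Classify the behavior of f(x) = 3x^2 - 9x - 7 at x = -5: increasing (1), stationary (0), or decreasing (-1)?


Compute f'(x) to determine behavior:
f'(x) = 6x - 9
f'(-5) = 6 * (-5) - 9
= -30 - 9
= -39
Since f'(-5) < 0, the function is decreasing (-1)

-1


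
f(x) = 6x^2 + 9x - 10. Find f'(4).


Differentiate term by term using power and sum rules:
f(x) = 6x^2 + 9x - 10
f'(x) = 12x + 9
Substitute x = 4:
f'(4) = 12 * 4 + 9
= 48 + 9
= 57

57


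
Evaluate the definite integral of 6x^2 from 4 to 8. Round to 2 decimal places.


Find the antiderivative of 6x^2:
F(x) = 6/3 * x^3
Apply the Fundamental Theorem of Calculus:
F(8) - F(4)
= 6/3 * 8^3 - 6/3 * 4^3
= 6/3 * (512 - 64)
= 6/3 * 448
= 896 = 896.00

896.00


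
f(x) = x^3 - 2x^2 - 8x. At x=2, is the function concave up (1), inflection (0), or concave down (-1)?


Concavity is determined by the sign of f''(x).
f(x) = x^3 - 2x^2 - 8x
f'(x) = 3x^2 - 4x - 8
f''(x) = 6x - 4
f''(2) = 6 * 2 - 4
= 12 - 4
= 8
Since f''(2) > 0, the function is concave up (1)

1


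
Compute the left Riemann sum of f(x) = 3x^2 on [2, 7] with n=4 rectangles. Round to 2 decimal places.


Left Riemann sum uses left endpoints of each subinterval.
Interval: [2, 7], n = 4
dx = (7 - 2) / 4 = 5/4
Left endpoints: [2, 13/4, 9/2, 23/4]
f values: [12, 507/16, 243/4, 1587/16]
Sum = dx * (sum of f values)
= 5/4 * 1629/8
= 8145/32 ≈ 254.53

254.53


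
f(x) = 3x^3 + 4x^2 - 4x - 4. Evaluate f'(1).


Differentiate f(x) = 3x^3 + 4x^2 - 4x - 4 term by term:
f'(x) = 9x^2 + 8x - 4
Substitute x = 1:
f'(1) = 9 * 1^2 + 8 * 1 - 4
= 9 + 8 - 4
= 13

13


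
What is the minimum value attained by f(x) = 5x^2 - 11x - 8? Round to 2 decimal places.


For a quadratic f(x) = ax^2 + bx + c with a > 0, the minimum is at the vertex.
Vertex x-coordinate: x = -b/(2a)
x = -(-11) / (2 * 5)
x = 11/10
Substitute back to find the minimum value:
f(11/10) = 5 * (11/10)^2 - 11 * (11/10) - 8
= 121/20 - 121/10 - 8
= -281/20 = -14.05

-14.05


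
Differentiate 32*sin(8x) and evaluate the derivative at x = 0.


Apply the chain rule to differentiate 32*sin(8x):
d/dx [32*sin(8x)]
= 32 * cos(8x) * d/dx(8x)
= 32 * 8 * cos(8x)
= 256 * cos(8x)
Evaluate at x = 0:
= 256 * cos(0)
= 256 * 1
= 256

256


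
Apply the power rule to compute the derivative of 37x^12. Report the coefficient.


We apply the power rule: d/dx [ax^n] = a*n * x^(n-1)
d/dx [37x^12]
= 37 * 12 * x^(12-1)
= 444x^11
The coefficient is 444

444


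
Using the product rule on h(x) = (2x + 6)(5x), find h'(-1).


Let u(x) = 2x + 6 and v(x) = 5x
u'(x) = 2
v'(x) = 5
Product rule: h'(x) = u'(x)*v(x) + u(x)*v'(x)
= 2 * (5x) + (2x + 6) * 5
At x = -1:
u(-1) = 2 * (-1) + 6 = 4
v(-1) = 5 * (-1) + 0 = -5
h'(-1) = 2 * (-5) + 4 * 5
= -10 + 20
= 10

10


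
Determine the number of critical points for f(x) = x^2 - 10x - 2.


Find where f'(x) = 0:
f'(x) = 2x - 10
Set f'(x) = 0:
2x - 10 = 0
x = 10 / 2 = 5
This is a linear equation in x, so there is exactly one solution.
Number of critical points: 1

1


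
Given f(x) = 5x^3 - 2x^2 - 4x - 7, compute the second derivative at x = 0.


First derivative:
f'(x) = 15x^2 - 4x - 4
Second derivative:
f''(x) = 30x - 4
Substitute x = 0:
f''(0) = 30 * 0 - 4
= 0 - 4
= -4

-4


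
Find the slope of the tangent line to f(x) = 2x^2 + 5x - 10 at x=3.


The slope of the tangent line equals f'(x) at the point.
f(x) = 2x^2 + 5x - 10
f'(x) = 4x + 5
At x = 3:
f'(3) = 4 * 3 + 5
= 12 + 5
= 17

17


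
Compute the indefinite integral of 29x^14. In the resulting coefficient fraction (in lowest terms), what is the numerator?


Apply the power rule for integration:
integral of ax^n dx = a/(n+1) * x^(n+1) + C
integral of 29x^14 dx
= 29/15 * x^15 + C
The coefficient in lowest terms is 29/15, and its numerator is 29

29


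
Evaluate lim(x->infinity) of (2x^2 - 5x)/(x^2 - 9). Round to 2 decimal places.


For limits at infinity with equal-degree polynomials,
we compare leading coefficients.
Numerator leading term: 2x^2
Denominator leading term: x^2
Divide both by x^2:
lim = (2 - 5/x) / (1 - 9/x^2)
As x -> infinity, the 1/x and 1/x^2 terms vanish:
= 2/1 = 2 = 2.00

2.00


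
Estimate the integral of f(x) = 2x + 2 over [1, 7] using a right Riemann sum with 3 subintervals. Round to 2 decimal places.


Right Riemann sum uses right endpoints of each subinterval.
Interval: [1, 7], n = 3
dx = (7 - 1) / 3 = 2
Right endpoints: [3, 5, 7]
f values: [8, 12, 16]
Sum = dx * (sum of f values)
= 2 * 36
= 72 = 72.00

72.00


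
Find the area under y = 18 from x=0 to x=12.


The area under a constant function y = 18 is a rectangle.
Width = 12 - 0 = 12
Height = 18
Area = width * height
= 12 * 18
= 216

216


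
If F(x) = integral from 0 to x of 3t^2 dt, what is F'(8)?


By the Fundamental Theorem of Calculus (Part 1):
If F(x) = integral from 0 to x of f(t) dt, then F'(x) = f(x)
Here f(t) = 3t^2
So F'(x) = 3x^2
Evaluate at x = 8:
F'(8) = 3 * 8^2
= 3 * 64
= 192

192


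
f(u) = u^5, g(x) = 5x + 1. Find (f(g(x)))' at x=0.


Using the chain rule: (f(g(x)))' = f'(g(x)) * g'(x)
First, find g(0):
g(0) = 5 * 0 + 1 = 1
Next, f'(u) = 5u^4
And g'(x) = 5
So f'(g(0)) * g'(0)
= 5 * 1^4 * 5
= 5 * 1 * 5
= 25

25


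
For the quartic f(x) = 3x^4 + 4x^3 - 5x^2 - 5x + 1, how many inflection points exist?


Inflection points occur where f''(x) = 0 and concavity changes.
f(x) = 3x^4 + 4x^3 - 5x^2 - 5x + 1
f'(x) = 12x^3 + 12x^2 - 10x - 5
f''(x) = 36x^2 + 24x - 10
This is a quadratic in x. Use the discriminant to count real roots.
Discriminant = (24)^2 - 4 * 36 * (-10)
= 576 - (-1440)
= 2016
Since discriminant > 0, f''(x) = 0 has 2 distinct real solutions.
A quadratic with two distinct real roots changes sign at each root, so concavity changes at both.
Number of inflection points: 2

2


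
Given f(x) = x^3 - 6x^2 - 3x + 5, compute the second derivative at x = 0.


First derivative:
f'(x) = 3x^2 - 12x - 3
Second derivative:
f''(x) = 6x - 12
Substitute x = 0:
f''(0) = 6 * 0 - 12
= 0 - 12
= -12

-12


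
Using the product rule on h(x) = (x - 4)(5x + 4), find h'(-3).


Let u(x) = x - 4 and v(x) = 5x + 4
u'(x) = 1
v'(x) = 5
Product rule: h'(x) = u'(x)*v(x) + u(x)*v'(x)
= 1 * (5x + 4) + (x - 4) * 5
At x = -3:
u(-3) = 1 * (-3) - 4 = -7
v(-3) = 5 * (-3) + 4 = -11
h'(-3) = 1 * (-11) + (-7) * 5
= -11 - 35
= -46

-46


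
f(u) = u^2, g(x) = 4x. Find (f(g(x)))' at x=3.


Using the chain rule: (f(g(x)))' = f'(g(x)) * g'(x)
First, find g(3):
g(3) = 4 * 3 + 0 = 12
Next, f'(u) = 2u
And g'(x) = 4
So f'(g(3)) * g'(3)
= 2 * 12 * 4
= 96

96


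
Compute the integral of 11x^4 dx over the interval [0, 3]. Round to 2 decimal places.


Find the antiderivative of 11x^4:
F(x) = 11/5 * x^5
Apply the Fundamental Theorem of Calculus:
F(3) - F(0)
= 11/5 * 3^5 - 11/5 * 0^5
= 11/5 * (243 - 0)
= 11/5 * 243
= 2673/5 = 534.60

534.60


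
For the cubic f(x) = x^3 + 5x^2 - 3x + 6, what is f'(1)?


Differentiate f(x) = x^3 + 5x^2 - 3x + 6 term by term:
f'(x) = 3x^2 + 10x - 3
Substitute x = 1:
f'(1) = 3 * 1^2 + 10 * 1 - 3
= 3 + 10 - 3
= 10

10


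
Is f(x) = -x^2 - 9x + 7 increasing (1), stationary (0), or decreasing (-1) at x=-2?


Compute f'(x) to determine behavior:
f'(x) = -2x - 9
f'(-2) = -2 * (-2) - 9
= 4 - 9
= -5
Since f'(-2) < 0, the function is decreasing (-1)

-1


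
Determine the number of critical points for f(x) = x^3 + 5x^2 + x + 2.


Find where f'(x) = 0:
f(x) = x^3 + 5x^2 + x + 2
f'(x) = 3x^2 + 10x + 1
This is a quadratic in x. Use the discriminant to count real roots.
Discriminant = (10)^2 - 4 * 3 * 1
= 100 - 12
= 88
Since discriminant > 0, f'(x) = 0 has 2 real solutions.
Number of critical points: 2

2


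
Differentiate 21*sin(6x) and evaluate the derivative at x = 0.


Apply the chain rule to differentiate 21*sin(6x):
d/dx [21*sin(6x)]
= 21 * cos(6x) * d/dx(6x)
= 21 * 6 * cos(6x)
= 126 * cos(6x)
Evaluate at x = 0:
= 126 * cos(0)
= 126 * 1
= 126

126


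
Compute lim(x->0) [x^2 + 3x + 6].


Since polynomials are continuous, we use direct substitution.
lim(x->0) of x^2 + 3x + 6
= 1 * 0^2 + 3 * 0 + 6
= 0 + 0 + 6
= 6

6


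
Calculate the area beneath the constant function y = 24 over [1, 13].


The area under a constant function y = 24 is a rectangle.
Width = 13 - 1 = 12
Height = 24
Area = width * height
= 12 * 24
= 288

288


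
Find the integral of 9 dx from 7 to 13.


The integral of a constant k over [a, b] equals k * (b - a).
integral from 7 to 13 of 9 dx
= 9 * (13 - 7)
= 9 * 6
= 54

54


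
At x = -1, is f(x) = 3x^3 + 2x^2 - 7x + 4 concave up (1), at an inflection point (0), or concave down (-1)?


Concavity is determined by the sign of f''(x).
f(x) = 3x^3 + 2x^2 - 7x + 4
f'(x) = 9x^2 + 4x - 7
f''(x) = 18x + 4
f''(-1) = 18 * (-1) + 4
= -18 + 4
= -14
Since f''(-1) < 0, the function is concave down (-1)

-1


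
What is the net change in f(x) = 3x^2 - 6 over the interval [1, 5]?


Net change = f(b) - f(a)
f(x) = 3x^2 - 6
Compute f(5):
f(5) = 3 * 5^2 + 0 * 5 - 6
= 75 + 0 - 6
= 69
Compute f(1):
f(1) = 3 * 1^2 + 0 * 1 - 6
= 3 + 0 - 6
= -3
Net change = 69 - (-3) = 72

72


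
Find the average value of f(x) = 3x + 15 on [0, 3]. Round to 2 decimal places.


Average value = 1/(b-a) * integral from a to b of f(x) dx
First compute the integral of 3x + 15:
F(x) = (3/2)x^2 + 15x
F(3) = 3/2 * 9 + 15 * 3 = 117/2
F(0) = 3/2 * 0 + 15 * 0 = 0
Integral = 117/2 - 0 = 117/2
Average = (117/2) / (3 - 0) = (117/2) / 3
= 39/2 = 19.50

19.50


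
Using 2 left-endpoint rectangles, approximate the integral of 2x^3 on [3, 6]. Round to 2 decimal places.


Left Riemann sum uses left endpoints of each subinterval.
Interval: [3, 6], n = 2
dx = (6 - 3) / 2 = 3/2
Left endpoints: [3, 9/2]
f values: [54, 729/4]
Sum = dx * (sum of f values)
= 3/2 * 945/4
= 2835/8 ≈ 354.38

354.38


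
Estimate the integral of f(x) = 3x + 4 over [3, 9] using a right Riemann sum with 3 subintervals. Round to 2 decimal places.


Right Riemann sum uses right endpoints of each subinterval.
Interval: [3, 9], n = 3
dx = (9 - 3) / 3 = 2
Right endpoints: [5, 7, 9]
f values: [19, 25, 31]
Sum = dx * (sum of f values)
= 2 * 75
= 150 = 150.00

150.00


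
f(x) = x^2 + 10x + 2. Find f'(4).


Differentiate term by term using power and sum rules:
f(x) = x^2 + 10x + 2
f'(x) = 2x + 10
Substitute x = 4:
f'(4) = 2 * 4 + 10
= 8 + 10
= 18

18


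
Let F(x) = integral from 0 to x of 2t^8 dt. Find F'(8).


By the Fundamental Theorem of Calculus (Part 1):
If F(x) = integral from 0 to x of f(t) dt, then F'(x) = f(x)
Here f(t) = 2t^8
So F'(x) = 2x^8
Evaluate at x = 8:
F'(8) = 2 * 8^8
= 2 * 16777216
= 33554432

33554432


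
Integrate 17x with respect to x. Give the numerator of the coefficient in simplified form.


Apply the power rule for integration:
integral of ax^n dx = a/(n+1) * x^(n+1) + C
integral of 17x dx
= 17/2 * x^2 + C
The coefficient in lowest terms is 17/2, and its numerator is 17

17


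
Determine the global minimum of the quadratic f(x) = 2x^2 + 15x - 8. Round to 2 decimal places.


For a quadratic f(x) = ax^2 + bx + c with a > 0, the minimum is at the vertex.
Vertex x-coordinate: x = -b/(2a)
x = -(15) / (2 * 2)
x = -15/4
Substitute back to find the minimum value:
f(-15/4) = 2 * (-15/4)^2 + 15 * (-15/4) - 8
= 225/8 - 225/4 - 8
= -289/8 ≈ -36.13

-36.13


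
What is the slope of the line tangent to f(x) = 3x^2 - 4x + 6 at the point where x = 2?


The slope of the tangent line equals f'(x) at the point.
f(x) = 3x^2 - 4x + 6
f'(x) = 6x - 4
At x = 2:
f'(2) = 6 * 2 - 4
= 12 - 4
= 8

8


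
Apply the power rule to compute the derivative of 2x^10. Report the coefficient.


We apply the power rule: d/dx [ax^n] = a*n * x^(n-1)
d/dx [2x^10]
= 2 * 10 * x^(10-1)
= 20x^9
The coefficient is 20

20


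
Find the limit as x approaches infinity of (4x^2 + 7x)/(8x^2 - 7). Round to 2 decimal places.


For limits at infinity with equal-degree polynomials,
we compare leading coefficients.
Numerator leading term: 4x^2
Denominator leading term: 8x^2
Divide both by x^2:
lim = (4 + 7/x) / (8 - 7/x^2)
As x -> infinity, the 1/x and 1/x^2 terms vanish:
= 4/8 = 1/2 = 0.50

0.50


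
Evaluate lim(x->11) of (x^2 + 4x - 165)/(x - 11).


Direct substitution gives 0/0, so we factor the numerator.
Factor: (x^2 + 4x - 165) = (x - 11)(x + 15)
Cancel the common factor (x - 11):
(x^2 + 4x - 165)/(x - 11) = (x + 15)
Now substitute x = 11:
= (11) - (-15) = 26

26


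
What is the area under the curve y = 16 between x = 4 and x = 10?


The area under a constant function y = 16 is a rectangle.
Width = 10 - 4 = 6
Height = 16
Area = width * height
= 6 * 16
= 96

96


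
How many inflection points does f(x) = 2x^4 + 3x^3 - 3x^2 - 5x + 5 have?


Inflection points occur where f''(x) = 0 and concavity changes.
f(x) = 2x^4 + 3x^3 - 3x^2 - 5x + 5
f'(x) = 8x^3 + 9x^2 - 6x - 5
f''(x) = 24x^2 + 18x - 6
This is a quadratic in x. Use the discriminant to count real roots.
Discriminant = (18)^2 - 4 * 24 * (-6)
= 324 - (-576)
= 900
Since discriminant > 0, f''(x) = 0 has 2 distinct real solutions.
A quadratic with two distinct real roots changes sign at each root, so concavity changes at both.
Number of inflection points: 2

2


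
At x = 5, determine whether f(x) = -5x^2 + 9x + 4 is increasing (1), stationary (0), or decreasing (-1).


Compute f'(x) to determine behavior:
f'(x) = -10x + 9
f'(5) = -10 * 5 + 9
= -50 + 9
= -41
Since f'(5) < 0, the function is decreasing (-1)

-1


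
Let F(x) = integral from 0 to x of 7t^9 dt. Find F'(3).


By the Fundamental Theorem of Calculus (Part 1):
If F(x) = integral from 0 to x of f(t) dt, then F'(x) = f(x)
Here f(t) = 7t^9
So F'(x) = 7x^9
Evaluate at x = 3:
F'(3) = 7 * 3^9
= 7 * 19683
= 137781

137781


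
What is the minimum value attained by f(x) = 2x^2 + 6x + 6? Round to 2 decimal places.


For a quadratic f(x) = ax^2 + bx + c with a > 0, the minimum is at the vertex.
Vertex x-coordinate: x = -b/(2a)
x = -(6) / (2 * 2)
x = -6/4 = -3/2
Substitute back to find the minimum value:
f(-3/2) = 2 * (-3/2)^2 + 6 * (-3/2) + 6
= 9/2 - 9 + 6
= 3/2 = 1.50

1.50


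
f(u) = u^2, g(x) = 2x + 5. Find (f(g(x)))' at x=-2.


Using the chain rule: (f(g(x)))' = f'(g(x)) * g'(x)
First, find g(-2):
g(-2) = 2 * (-2) + 5 = 1
Next, f'(u) = 2u
And g'(x) = 2
So f'(g(-2)) * g'(-2)
= 2 * 1 * 2
= 4

4


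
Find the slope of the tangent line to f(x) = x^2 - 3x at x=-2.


The slope of the tangent line equals f'(x) at the point.
f(x) = x^2 - 3x
f'(x) = 2x - 3
At x = -2:
f'(-2) = 2 * (-2) - 3
= -4 - 3
= -7

-7


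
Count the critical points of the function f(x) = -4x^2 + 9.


Find where f'(x) = 0:
f'(x) = -8x
Set f'(x) = 0:
-8x = 0
x = 0 / (-8) = 0
This is a linear equation in x, so there is exactly one solution.
Number of critical points: 1

1


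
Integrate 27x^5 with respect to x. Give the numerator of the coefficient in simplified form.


Apply the power rule for integration:
integral of ax^n dx = a/(n+1) * x^(n+1) + C
integral of 27x^5 dx
= 27/6 * x^6 + C
= 9/2 * x^6 + C
The coefficient in lowest terms is 9/2, and its numerator is 9

9


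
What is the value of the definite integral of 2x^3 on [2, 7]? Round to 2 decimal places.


Find the antiderivative of 2x^3:
F(x) = 2/4 * x^4
Apply the Fundamental Theorem of Calculus:
F(7) - F(2)
= 2/4 * 7^4 - 2/4 * 2^4
= 2/4 * (2401 - 16)
= 2/4 * 2385
= 2385/2 = 1192.50

1192.50


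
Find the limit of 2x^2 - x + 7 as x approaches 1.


Since polynomials are continuous, we use direct substitution.
lim(x->1) of 2x^2 - x + 7
= 2 * 1^2 - 1 * 1 + 7
= 2 - 1 + 7
= 8

8


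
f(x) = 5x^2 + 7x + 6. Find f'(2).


Differentiate term by term using power and sum rules:
f(x) = 5x^2 + 7x + 6
f'(x) = 10x + 7
Substitute x = 2:
f'(2) = 10 * 2 + 7
= 20 + 7
= 27

27


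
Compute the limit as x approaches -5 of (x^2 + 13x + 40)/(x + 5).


Direct substitution gives 0/0, so we factor the numerator.
Factor: (x^2 + 13x + 40) = (x + 5)(x + 8)
Cancel the common factor (x + 5):
(x^2 + 13x + 40)/(x + 5) = (x + 8)
Now substitute x = -5:
= (-5) - (-8) = 3

3


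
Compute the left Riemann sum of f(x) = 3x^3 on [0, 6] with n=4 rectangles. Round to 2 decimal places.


Left Riemann sum uses left endpoints of each subinterval.
Interval: [0, 6], n = 4
dx = (6 - 0) / 4 = 3/2
Left endpoints: [0, 3/2, 3, 9/2]
f values: [0, 81/8, 81, 2187/8]
Sum = dx * (sum of f values)
= 3/2 * 729/2
= 2187/4 = 546.75

546.75


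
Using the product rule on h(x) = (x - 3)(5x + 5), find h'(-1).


Let u(x) = x - 3 and v(x) = 5x + 5
u'(x) = 1
v'(x) = 5
Product rule: h'(x) = u'(x)*v(x) + u(x)*v'(x)
= 1 * (5x + 5) + (x - 3) * 5
At x = -1:
u(-1) = 1 * (-1) - 3 = -4
v(-1) = 5 * (-1) + 5 = 0
h'(-1) = 1 * 0 + (-4) * 5
= 0 - 20
= -20

-20


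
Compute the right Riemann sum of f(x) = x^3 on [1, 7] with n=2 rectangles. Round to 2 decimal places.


Right Riemann sum uses right endpoints of each subinterval.
Interval: [1, 7], n = 2
dx = (7 - 1) / 2 = 3
Right endpoints: [4, 7]
f values: [64, 343]
Sum = dx * (sum of f values)
= 3 * 407
= 1221 = 1221.00

1221.00


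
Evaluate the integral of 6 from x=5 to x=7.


The integral of a constant k over [a, b] equals k * (b - a).
integral from 5 to 7 of 6 dx
= 6 * (7 - 5)
= 6 * 2
= 12

12


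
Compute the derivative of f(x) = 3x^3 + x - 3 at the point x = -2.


Differentiate f(x) = 3x^3 + x - 3 term by term:
f'(x) = 9x^2 + 1
Substitute x = -2:
f'(-2) = 9 * (-2)^2 + 0 * (-2) + 1
= 36 + 0 + 1
= 37

37


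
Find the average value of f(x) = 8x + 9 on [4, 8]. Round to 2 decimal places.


Average value = 1/(b-a) * integral from a to b of f(x) dx
First compute the integral of 8x + 9:
F(x) = 4x^2 + 9x
F(8) = 4 * 64 + 9 * 8 = 328
F(4) = 4 * 16 + 9 * 4 = 100
Integral = 328 - 100 = 228
Average = 228 / (8 - 4) = 228 / 4
= 57 = 57.00

57.00


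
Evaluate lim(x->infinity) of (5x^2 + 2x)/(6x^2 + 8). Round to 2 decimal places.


For limits at infinity with equal-degree polynomials,
we compare leading coefficients.
Numerator leading term: 5x^2
Denominator leading term: 6x^2
Divide both by x^2:
lim = (5 + 2/x) / (6 + 8/x^2)
As x -> infinity, the 1/x and 1/x^2 terms vanish:
= 5/6 ≈ 0.83

0.83


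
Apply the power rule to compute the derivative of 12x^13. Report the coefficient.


We apply the power rule: d/dx [ax^n] = a*n * x^(n-1)
d/dx [12x^13]
= 12 * 13 * x^(13-1)
= 156x^12
The coefficient is 156

156


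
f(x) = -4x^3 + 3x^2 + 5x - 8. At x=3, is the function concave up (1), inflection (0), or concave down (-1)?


Concavity is determined by the sign of f''(x).
f(x) = -4x^3 + 3x^2 + 5x - 8
f'(x) = -12x^2 + 6x + 5
f''(x) = -24x + 6
f''(3) = -24 * 3 + 6
= -72 + 6
= -66
Since f''(3) < 0, the function is concave down (-1)

-1


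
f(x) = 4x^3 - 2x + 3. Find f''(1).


First derivative:
f'(x) = 12x^2 - 2
Second derivative:
f''(x) = 24x
Substitute x = 1:
f''(1) = 24 * 1 + 0
= 24 + 0
= 24

24


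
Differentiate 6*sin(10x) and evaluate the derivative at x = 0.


Apply the chain rule to differentiate 6*sin(10x):
d/dx [6*sin(10x)]
= 6 * cos(10x) * d/dx(10x)
= 6 * 10 * cos(10x)
= 60 * cos(10x)
Evaluate at x = 0:
= 60 * cos(0)
= 60 * 1
= 60

60


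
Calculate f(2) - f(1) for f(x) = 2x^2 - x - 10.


Net change = f(b) - f(a)
f(x) = 2x^2 - x - 10
Compute f(2):
f(2) = 2 * 2^2 - 1 * 2 - 10
= 8 - 2 - 10
= -4
Compute f(1):
f(1) = 2 * 1^2 - 1 * 1 - 10
= 2 - 1 - 10
= -9
Net change = -4 - (-9) = 5

5


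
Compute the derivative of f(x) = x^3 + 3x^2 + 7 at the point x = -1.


Differentiate f(x) = x^3 + 3x^2 + 7 term by term:
f'(x) = 3x^2 + 6x
Substitute x = -1:
f'(-1) = 3 * (-1)^2 + 6 * (-1) + 0
= 3 - 6 + 0
= -3

-3


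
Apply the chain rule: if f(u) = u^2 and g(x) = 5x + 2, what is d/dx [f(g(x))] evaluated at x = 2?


Using the chain rule: (f(g(x)))' = f'(g(x)) * g'(x)
First, find g(2):
g(2) = 5 * 2 + 2 = 12
Next, f'(u) = 2u
And g'(x) = 5
So f'(g(2)) * g'(2)
= 2 * 12 * 5
= 120

120


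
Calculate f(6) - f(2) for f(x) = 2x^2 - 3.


Net change = f(b) - f(a)
f(x) = 2x^2 - 3
Compute f(6):
f(6) = 2 * 6^2 + 0 * 6 - 3
= 72 + 0 - 3
= 69
Compute f(2):
f(2) = 2 * 2^2 + 0 * 2 - 3
= 8 + 0 - 3
= 5
Net change = 69 - 5 = 64

64


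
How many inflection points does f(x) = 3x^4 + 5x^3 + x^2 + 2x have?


Inflection points occur where f''(x) = 0 and concavity changes.
f(x) = 3x^4 + 5x^3 + x^2 + 2x
f'(x) = 12x^3 + 15x^2 + 2x + 2
f''(x) = 36x^2 + 30x + 2
This is a quadratic in x. Use the discriminant to count real roots.
Discriminant = (30)^2 - 4 * 36 * 2
= 900 - 288
= 612
Since discriminant > 0, f''(x) = 0 has 2 distinct real solutions.
A quadratic with two distinct real roots changes sign at each root, so concavity changes at both.
Number of inflection points: 2

2


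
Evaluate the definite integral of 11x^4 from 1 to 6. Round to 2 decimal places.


Find the antiderivative of 11x^4:
F(x) = 11/5 * x^5
Apply the Fundamental Theorem of Calculus:
F(6) - F(1)
= 11/5 * 6^5 - 11/5 * 1^5
= 11/5 * (7776 - 1)
= 11/5 * 7775
= 17105 = 17105.00

17105.00


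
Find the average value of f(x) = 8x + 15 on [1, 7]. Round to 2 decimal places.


Average value = 1/(b-a) * integral from a to b of f(x) dx
First compute the integral of 8x + 15:
F(x) = 4x^2 + 15x
F(7) = 4 * 49 + 15 * 7 = 301
F(1) = 4 * 1 + 15 * 1 = 19
Integral = 301 - 19 = 282
Average = 282 / (7 - 1) = 282 / 6
= 47 = 47.00

47.00


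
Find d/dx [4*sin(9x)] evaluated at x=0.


Apply the chain rule to differentiate 4*sin(9x):
d/dx [4*sin(9x)]
= 4 * cos(9x) * d/dx(9x)
= 4 * 9 * cos(9x)
= 36 * cos(9x)
Evaluate at x = 0:
= 36 * cos(0)
= 36 * 1
= 36

36


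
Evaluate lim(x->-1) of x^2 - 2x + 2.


Since polynomials are continuous, we use direct substitution.
lim(x->-1) of x^2 - 2x + 2
= 1 * (-1)^2 - 2 * (-1) + 2
= 1 + 2 + 2
= 5

5
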